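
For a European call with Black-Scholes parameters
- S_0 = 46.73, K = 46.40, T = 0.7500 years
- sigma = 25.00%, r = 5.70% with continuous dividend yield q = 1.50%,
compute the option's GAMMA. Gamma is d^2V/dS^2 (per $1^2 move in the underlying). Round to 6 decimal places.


d1 = 0.2864784207; d2 = 0.0699720697
phi(d1) = 0.3829030420; exp(-qT) = 0.9888130446; exp(-rT) = 0.9581508979
Gamma = exp(-qT) * phi(d1) / (S * sigma * sqrt(T)) = 0.9888130446 * 0.3829030420 / (46.7300 * 0.2500 * 0.8660254038) = 0.037423

Answer: Gamma = 0.037423


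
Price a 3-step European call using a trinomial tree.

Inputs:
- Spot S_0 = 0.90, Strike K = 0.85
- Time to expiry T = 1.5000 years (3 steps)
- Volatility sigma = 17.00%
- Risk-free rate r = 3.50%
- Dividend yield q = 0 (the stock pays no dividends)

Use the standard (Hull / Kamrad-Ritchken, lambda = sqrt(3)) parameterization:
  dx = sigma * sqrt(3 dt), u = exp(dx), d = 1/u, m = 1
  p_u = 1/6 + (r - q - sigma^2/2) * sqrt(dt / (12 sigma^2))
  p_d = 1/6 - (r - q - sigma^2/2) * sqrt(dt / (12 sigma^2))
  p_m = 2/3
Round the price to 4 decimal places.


Answer: Price = V(0,0) = 0.1269

Derivation:
dt = T/N = 0.500000; dx = sigma*sqrt(3*dt) = 0.208207
u = exp(dx) = 1.231468; d = 1/u = 0.812039
p_u = 0.191342, p_m = 0.666667, p_d = 0.141992
Discount per step: exp(-r*dt) = 0.982652
Stock lattice S(k, j) with j the centered position index:
  k=0: S(0,+0) = 0.9000
  k=1: S(1,-1) = 0.7308; S(1,+0) = 0.9000; S(1,+1) = 1.1083
  k=2: S(2,-2) = 0.5935; S(2,-1) = 0.7308; S(2,+0) = 0.9000; S(2,+1) = 1.1083; S(2,+2) = 1.3649
  k=3: S(3,-3) = 0.4819; S(3,-2) = 0.5935; S(3,-1) = 0.7308; S(3,+0) = 0.9000; S(3,+1) = 1.1083; S(3,+2) = 1.3649; S(3,+3) = 1.6808
Terminal payoffs V(N, j) = max(S_T - K, 0):
  V(3,-3) = 0.000000; V(3,-2) = 0.000000; V(3,-1) = 0.000000; V(3,+0) = 0.050000; V(3,+1) = 0.258321; V(3,+2) = 0.514861; V(3,+3) = 0.830782
Backward induction: V(k, j) = exp(-r*dt) * [p_u * V(k+1, j+1) + p_m * V(k+1, j) + p_d * V(k+1, j-1)]
  V(2,-2) = exp(-r*dt) * [p_u*0.000000 + p_m*0.000000 + p_d*0.000000] = 0.000000
  V(2,-1) = exp(-r*dt) * [p_u*0.050000 + p_m*0.000000 + p_d*0.000000] = 0.009401
  V(2,+0) = exp(-r*dt) * [p_u*0.258321 + p_m*0.050000 + p_d*0.000000] = 0.081325
  V(2,+1) = exp(-r*dt) * [p_u*0.514861 + p_m*0.258321 + p_d*0.050000] = 0.273008
  V(2,+2) = exp(-r*dt) * [p_u*0.830782 + p_m*0.514861 + p_d*0.258321] = 0.529535
  V(1,-1) = exp(-r*dt) * [p_u*0.081325 + p_m*0.009401 + p_d*0.000000] = 0.021450
  V(1,+0) = exp(-r*dt) * [p_u*0.273008 + p_m*0.081325 + p_d*0.009401] = 0.105920
  V(1,+1) = exp(-r*dt) * [p_u*0.529535 + p_m*0.273008 + p_d*0.081325] = 0.289760
  V(0,+0) = exp(-r*dt) * [p_u*0.289760 + p_m*0.105920 + p_d*0.021450] = 0.126862


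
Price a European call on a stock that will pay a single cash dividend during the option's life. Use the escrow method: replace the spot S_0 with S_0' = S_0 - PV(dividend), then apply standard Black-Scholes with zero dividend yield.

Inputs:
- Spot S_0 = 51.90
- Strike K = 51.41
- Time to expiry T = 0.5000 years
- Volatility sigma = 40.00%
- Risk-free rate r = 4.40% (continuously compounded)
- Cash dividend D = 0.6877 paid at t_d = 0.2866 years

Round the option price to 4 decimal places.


Answer: Price = 6.1849

Derivation:
PV(D) = D * exp(-r * t_d) = 0.6877 * 0.98746878 = 0.67908228
S_0' = S_0 - PV(D) = 51.9000 - 0.67908228 = 51.22091772
d1 = (ln(S_0'/K) + (r + sigma^2/2)*T) / (sigma*sqrt(T)) = 0.20617569
d2 = d1 - sigma*sqrt(T) = -0.07666702
exp(-rT) = 0.97824024
N(d1) = 0.58167316; N(d2) = 0.46944422
C = S_0' * N(d1) - K * exp(-rT) * N(d2) = 51.22091772 * 0.58167316 - 51.4100 * 0.97824024 * 0.46944422 = 6.1849


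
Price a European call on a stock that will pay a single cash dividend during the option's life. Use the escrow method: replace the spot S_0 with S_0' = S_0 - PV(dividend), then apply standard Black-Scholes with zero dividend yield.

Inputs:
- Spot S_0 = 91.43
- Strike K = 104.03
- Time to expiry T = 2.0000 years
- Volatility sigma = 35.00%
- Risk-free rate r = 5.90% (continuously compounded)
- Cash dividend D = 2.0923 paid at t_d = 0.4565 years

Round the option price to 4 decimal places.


PV(D) = D * exp(-r * t_d) = 2.0923 * 0.97342597 = 2.03669916
S_0' = S_0 - PV(D) = 91.4300 - 2.03669916 = 89.39330084
d1 = (ln(S_0'/K) + (r + sigma^2/2)*T) / (sigma*sqrt(T)) = 0.17953729
d2 = d1 - sigma*sqrt(T) = -0.31543745
exp(-rT) = 0.88869605
N(d1) = 0.57124208; N(d2) = 0.37621477
C = S_0' * N(d1) - K * exp(-rT) * N(d2) = 89.39330084 * 0.57124208 - 104.0300 * 0.88869605 * 0.37621477 = 16.2838

Answer: Price = 16.2838


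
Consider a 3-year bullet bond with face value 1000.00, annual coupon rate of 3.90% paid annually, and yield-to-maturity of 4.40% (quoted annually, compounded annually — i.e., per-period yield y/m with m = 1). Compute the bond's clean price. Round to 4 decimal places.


Answer: Price = 986.2292

Derivation:
Coupon per period c = face * coupon_rate / m = 39.000000
Periods per year m = 1; per-period yield y/m = 0.044000
Number of cashflows N = 3
Cashflows (t years, CF_t, discount factor 1/(1+y/m)^(m*t), PV):
  t = 1.0000: CF_t = 39.000000, DF = 0.957854, PV = 37.356322
  t = 2.0000: CF_t = 39.000000, DF = 0.917485, PV = 35.781917
  t = 3.0000: CF_t = 1039.000000, DF = 0.878817, PV = 913.090978
Price P = sum_t PV_t = 986.229217


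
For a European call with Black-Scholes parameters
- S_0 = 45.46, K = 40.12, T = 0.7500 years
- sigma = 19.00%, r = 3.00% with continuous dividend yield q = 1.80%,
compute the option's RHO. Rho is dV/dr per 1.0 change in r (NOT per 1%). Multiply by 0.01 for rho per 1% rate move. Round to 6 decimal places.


Answer: Rho = 22.591047

Derivation:
d1 = 0.8963840327; d2 = 0.7318392060
phi(d1) = 0.2669508553; exp(-qT) = 0.9865907163; exp(-rT) = 0.9777512372
N(d2) = 0.7678666420
Rho = K*T*exp(-rT)*N(d2) = 40.1200 * 0.7500 * 0.9777512372 * 0.7678666420 = 22.591047


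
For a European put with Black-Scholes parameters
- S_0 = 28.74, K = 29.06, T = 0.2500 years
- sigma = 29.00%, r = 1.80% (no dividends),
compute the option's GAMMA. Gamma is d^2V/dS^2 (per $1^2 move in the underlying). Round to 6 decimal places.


Answer: Gamma = 0.095696

Derivation:
d1 = 0.0271705001; d2 = -0.1178294999
phi(d1) = 0.3987950508; exp(-qT) = 1.0000000000; exp(-rT) = 0.9955101098
Gamma = exp(-qT) * phi(d1) / (S * sigma * sqrt(T)) = 1.0000000000 * 0.3987950508 / (28.7400 * 0.2900 * 0.5000000000) = 0.095696


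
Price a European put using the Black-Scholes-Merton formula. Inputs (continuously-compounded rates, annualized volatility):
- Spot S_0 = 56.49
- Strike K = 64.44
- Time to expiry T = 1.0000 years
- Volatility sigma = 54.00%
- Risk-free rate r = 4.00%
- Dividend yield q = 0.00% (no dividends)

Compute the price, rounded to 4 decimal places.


Answer: Price = 15.4887

Derivation:
d1 = (ln(S/K) + (r - q + 0.5*sigma^2) * T) / (sigma * sqrt(T)) = 0.10023902
d2 = d1 - sigma * sqrt(T) = -0.43976098
exp(-rT) = 0.96078944; exp(-qT) = 1.00000000
P = K * exp(-rT) * N(-d2) - S_0 * exp(-qT) * N(-d1)
N(-d1) = 0.46007728; N(-d2) = 0.66994488
P = 64.4400 * 0.96078944 * 0.66994488 - 56.4900 * 1.00000000 * 0.46007728 = 15.4887


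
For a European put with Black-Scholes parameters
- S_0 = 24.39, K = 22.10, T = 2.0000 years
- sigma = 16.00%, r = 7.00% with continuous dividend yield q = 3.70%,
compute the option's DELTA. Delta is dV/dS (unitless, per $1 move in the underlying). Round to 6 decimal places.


Answer: Delta = -0.186012

Derivation:
d1 = 0.8405537571; d2 = 0.6142795871
phi(d1) = 0.2802133946; exp(-qT) = 0.9286716938; exp(-rT) = 0.8693582354
N(-d1) = 0.2002989870
Delta = -exp(-qT) * N(-d1) = -0.9286716938 * 0.2002989870 = -0.186012


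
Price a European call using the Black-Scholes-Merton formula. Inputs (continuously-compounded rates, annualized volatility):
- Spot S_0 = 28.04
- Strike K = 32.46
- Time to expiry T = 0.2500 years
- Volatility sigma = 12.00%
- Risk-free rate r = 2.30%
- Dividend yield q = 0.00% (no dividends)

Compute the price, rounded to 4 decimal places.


Answer: Price = 0.0058

Derivation:
d1 = (ln(S/K) + (r - q + 0.5*sigma^2) * T) / (sigma * sqrt(T)) = -2.31377500
d2 = d1 - sigma * sqrt(T) = -2.37377500
exp(-rT) = 0.99426650; exp(-qT) = 1.00000000
C = S_0 * exp(-qT) * N(d1) - K * exp(-rT) * N(d2)
N(d1) = 0.01034003; N(d2) = 0.00880364
C = 28.0400 * 1.00000000 * 0.01034003 - 32.4600 * 0.99426650 * 0.00880364 = 0.0058


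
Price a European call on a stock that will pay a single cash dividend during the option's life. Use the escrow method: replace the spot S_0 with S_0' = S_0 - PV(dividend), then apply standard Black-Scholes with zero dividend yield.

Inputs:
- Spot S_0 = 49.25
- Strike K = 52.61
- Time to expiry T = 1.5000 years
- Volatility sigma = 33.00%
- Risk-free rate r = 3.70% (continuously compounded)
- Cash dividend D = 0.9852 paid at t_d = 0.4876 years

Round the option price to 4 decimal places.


Answer: Price = 7.1296

Derivation:
PV(D) = D * exp(-r * t_d) = 0.9852 * 0.98212057 = 0.96758518
S_0' = S_0 - PV(D) = 49.2500 - 0.96758518 = 48.28241482
d1 = (ln(S_0'/K) + (r + sigma^2/2)*T) / (sigma*sqrt(T)) = 0.12701766
d2 = d1 - sigma*sqrt(T) = -0.27714815
exp(-rT) = 0.94601202
N(d1) = 0.55053679; N(d2) = 0.39083318
C = S_0' * N(d1) - K * exp(-rT) * N(d2) = 48.28241482 * 0.55053679 - 52.6100 * 0.94601202 * 0.39083318 = 7.1296


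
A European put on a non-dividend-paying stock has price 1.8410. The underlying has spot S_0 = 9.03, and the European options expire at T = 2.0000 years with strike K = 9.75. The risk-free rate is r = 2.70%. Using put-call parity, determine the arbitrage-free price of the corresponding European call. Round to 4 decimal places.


Answer: Call price = 1.6335

Derivation:
Put-call parity: C - P = S_0 * exp(-qT) - K * exp(-rT).
S_0 * exp(-qT) = 9.0300 * 1.00000000 = 9.03000000
K * exp(-rT) = 9.7500 * 0.94743211 = 9.23746304
C = P + S*exp(-qT) - K*exp(-rT)
C = 1.8410 + 9.03000000 - 9.23746304 = 1.6335


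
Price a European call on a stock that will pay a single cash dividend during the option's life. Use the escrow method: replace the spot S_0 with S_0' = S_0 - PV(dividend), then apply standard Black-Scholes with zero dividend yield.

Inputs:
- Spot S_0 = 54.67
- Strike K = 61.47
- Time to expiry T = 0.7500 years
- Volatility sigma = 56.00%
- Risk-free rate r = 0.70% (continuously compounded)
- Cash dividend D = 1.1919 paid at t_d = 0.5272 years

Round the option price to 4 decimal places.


Answer: Price = 7.5560

Derivation:
PV(D) = D * exp(-r * t_d) = 1.1919 * 0.99631640 = 1.18750952
S_0' = S_0 - PV(D) = 54.6700 - 1.18750952 = 53.48249048
d1 = (ln(S_0'/K) + (r + sigma^2/2)*T) / (sigma*sqrt(T)) = -0.03370268
d2 = d1 - sigma*sqrt(T) = -0.51867691
exp(-rT) = 0.99476376
N(d1) = 0.48655712; N(d2) = 0.30199303
C = S_0' * N(d1) - K * exp(-rT) * N(d2) = 53.48249048 * 0.48655712 - 61.4700 * 0.99476376 * 0.30199303 = 7.5560


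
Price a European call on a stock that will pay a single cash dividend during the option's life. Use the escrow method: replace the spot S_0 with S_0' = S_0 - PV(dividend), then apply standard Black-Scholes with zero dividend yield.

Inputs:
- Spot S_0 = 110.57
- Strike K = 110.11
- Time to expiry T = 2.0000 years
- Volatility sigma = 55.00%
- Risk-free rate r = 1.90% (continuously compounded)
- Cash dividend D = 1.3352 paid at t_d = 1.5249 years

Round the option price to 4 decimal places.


PV(D) = D * exp(-r * t_d) = 1.3352 * 0.97144260 = 1.29707015
S_0' = S_0 - PV(D) = 110.5700 - 1.29707015 = 109.27292985
d1 = (ln(S_0'/K) + (r + sigma^2/2)*T) / (sigma*sqrt(T)) = 0.42795238
d2 = d1 - sigma*sqrt(T) = -0.34986508
exp(-rT) = 0.96271294
N(d1) = 0.66565710; N(d2) = 0.36321998
C = S_0' * N(d1) - K * exp(-rT) * N(d2) = 109.27292985 * 0.66565710 - 110.1100 * 0.96271294 * 0.36321998 = 34.2354

Answer: Price = 34.2354


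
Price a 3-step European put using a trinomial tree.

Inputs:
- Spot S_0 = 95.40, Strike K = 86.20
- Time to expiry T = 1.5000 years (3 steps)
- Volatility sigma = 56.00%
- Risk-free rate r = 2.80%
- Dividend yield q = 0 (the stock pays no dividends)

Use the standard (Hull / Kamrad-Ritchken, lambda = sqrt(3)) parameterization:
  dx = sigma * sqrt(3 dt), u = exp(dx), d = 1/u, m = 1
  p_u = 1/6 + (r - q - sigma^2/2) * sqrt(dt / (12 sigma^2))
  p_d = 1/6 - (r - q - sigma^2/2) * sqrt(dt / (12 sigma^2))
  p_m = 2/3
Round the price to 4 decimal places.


dt = T/N = 0.500000; dx = sigma*sqrt(3*dt) = 0.685857
u = exp(dx) = 1.985473; d = 1/u = 0.503658
p_u = 0.119718, p_m = 0.666667, p_d = 0.213615
Discount per step: exp(-r*dt) = 0.986098
Stock lattice S(k, j) with j the centered position index:
  k=0: S(0,+0) = 95.4000
  k=1: S(1,-1) = 48.0490; S(1,+0) = 95.4000; S(1,+1) = 189.4141
  k=2: S(2,-2) = 24.2003; S(2,-1) = 48.0490; S(2,+0) = 95.4000; S(2,+1) = 189.4141; S(2,+2) = 376.0766
  k=3: S(3,-3) = 12.1887; S(3,-2) = 24.2003; S(3,-1) = 48.0490; S(3,+0) = 95.4000; S(3,+1) = 189.4141; S(3,+2) = 376.0766; S(3,+3) = 746.6899
Terminal payoffs V(N, j) = max(K - S_T, 0):
  V(3,-3) = 74.011326; V(3,-2) = 61.999717; V(3,-1) = 38.150994; V(3,+0) = 0.000000; V(3,+1) = 0.000000; V(3,+2) = 0.000000; V(3,+3) = 0.000000
Backward induction: V(k, j) = exp(-r*dt) * [p_u * V(k+1, j+1) + p_m * V(k+1, j) + p_d * V(k+1, j-1)]
  V(2,-2) = exp(-r*dt) * [p_u*38.150994 + p_m*61.999717 + p_d*74.011326] = 60.852528
  V(2,-1) = exp(-r*dt) * [p_u*0.000000 + p_m*38.150994 + p_d*61.999717] = 38.140359
  V(2,+0) = exp(-r*dt) * [p_u*0.000000 + p_m*0.000000 + p_d*38.150994] = 8.036333
  V(2,+1) = exp(-r*dt) * [p_u*0.000000 + p_m*0.000000 + p_d*0.000000] = 0.000000
  V(2,+2) = exp(-r*dt) * [p_u*0.000000 + p_m*0.000000 + p_d*0.000000] = 0.000000
  V(1,-1) = exp(-r*dt) * [p_u*8.036333 + p_m*38.140359 + p_d*60.852528] = 38.840437
  V(1,+0) = exp(-r*dt) * [p_u*0.000000 + p_m*8.036333 + p_d*38.140359] = 13.317165
  V(1,+1) = exp(-r*dt) * [p_u*0.000000 + p_m*0.000000 + p_d*8.036333] = 1.692817
  V(0,+0) = exp(-r*dt) * [p_u*1.692817 + p_m*13.317165 + p_d*38.840437] = 17.136087

Answer: Price = V(0,0) = 17.1361


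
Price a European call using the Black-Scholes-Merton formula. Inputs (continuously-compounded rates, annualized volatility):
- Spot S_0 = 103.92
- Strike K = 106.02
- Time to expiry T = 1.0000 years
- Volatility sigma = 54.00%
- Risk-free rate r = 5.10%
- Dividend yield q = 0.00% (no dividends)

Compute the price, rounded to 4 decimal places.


d1 = (ln(S/K) + (r - q + 0.5*sigma^2) * T) / (sigma * sqrt(T)) = 0.32739559
d2 = d1 - sigma * sqrt(T) = -0.21260441
exp(-rT) = 0.95027867; exp(-qT) = 1.00000000
C = S_0 * exp(-qT) * N(d1) - K * exp(-rT) * N(d2)
N(d1) = 0.62831565; N(d2) = 0.41581776
C = 103.9200 * 1.00000000 * 0.62831565 - 106.0200 * 0.95027867 * 0.41581776 = 23.4015

Answer: Price = 23.4015


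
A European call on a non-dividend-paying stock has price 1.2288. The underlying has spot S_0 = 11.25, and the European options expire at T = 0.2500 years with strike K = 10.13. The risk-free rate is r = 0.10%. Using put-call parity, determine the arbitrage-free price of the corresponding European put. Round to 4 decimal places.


Answer: Put price = 0.1063

Derivation:
Put-call parity: C - P = S_0 * exp(-qT) - K * exp(-rT).
S_0 * exp(-qT) = 11.2500 * 1.00000000 = 11.25000000
K * exp(-rT) = 10.1300 * 0.99975003 = 10.12746782
P = C - S*exp(-qT) + K*exp(-rT)
P = 1.2288 - 11.25000000 + 10.12746782 = 0.1063


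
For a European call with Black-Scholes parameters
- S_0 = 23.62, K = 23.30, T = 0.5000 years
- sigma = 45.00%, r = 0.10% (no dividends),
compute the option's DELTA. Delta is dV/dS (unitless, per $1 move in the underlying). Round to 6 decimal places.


d1 = 0.2035381734; d2 = -0.1146598781
phi(d1) = 0.3907636306; exp(-qT) = 1.0000000000; exp(-rT) = 0.9995001250
N(d1) = 0.5806427940
Delta = exp(-qT) * N(d1) = 1.0000000000 * 0.5806427940 = 0.580643

Answer: Delta = 0.580643


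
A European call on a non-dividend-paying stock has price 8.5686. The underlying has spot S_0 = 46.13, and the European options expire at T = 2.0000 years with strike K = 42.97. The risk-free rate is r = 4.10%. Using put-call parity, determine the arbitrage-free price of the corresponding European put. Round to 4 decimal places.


Answer: Put price = 2.0257

Derivation:
Put-call parity: C - P = S_0 * exp(-qT) - K * exp(-rT).
S_0 * exp(-qT) = 46.1300 * 1.00000000 = 46.13000000
K * exp(-rT) = 42.9700 * 0.92127196 = 39.58705607
P = C - S*exp(-qT) + K*exp(-rT)
P = 8.5686 - 46.13000000 + 39.58705607 = 2.0257


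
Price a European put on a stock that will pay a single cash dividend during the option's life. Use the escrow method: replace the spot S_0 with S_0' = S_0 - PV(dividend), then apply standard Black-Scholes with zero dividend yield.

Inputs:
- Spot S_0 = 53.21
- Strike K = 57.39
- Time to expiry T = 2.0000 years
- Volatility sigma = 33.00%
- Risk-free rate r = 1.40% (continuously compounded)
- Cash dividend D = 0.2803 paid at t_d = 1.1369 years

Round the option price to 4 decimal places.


PV(D) = D * exp(-r * t_d) = 0.2803 * 0.98420940 = 0.27587389
S_0' = S_0 - PV(D) = 53.2100 - 0.27587389 = 52.93412611
d1 = (ln(S_0'/K) + (r + sigma^2/2)*T) / (sigma*sqrt(T)) = 0.12016137
d2 = d1 - sigma*sqrt(T) = -0.34652911
exp(-rT) = 0.97238837
N(-d1) = 0.45217766; N(-d2) = 0.63552744
P = K * exp(-rT) * N(-d2) - S_0' * N(-d1) = 57.3900 * 0.97238837 * 0.63552744 - 52.93412611 * 0.45217766 = 11.5302

Answer: Price = 11.5302


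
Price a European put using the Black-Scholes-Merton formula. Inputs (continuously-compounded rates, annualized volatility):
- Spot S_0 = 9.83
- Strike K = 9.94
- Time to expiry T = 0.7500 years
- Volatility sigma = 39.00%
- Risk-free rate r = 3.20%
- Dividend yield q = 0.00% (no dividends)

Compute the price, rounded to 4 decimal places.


Answer: Price = 1.2479

Derivation:
d1 = (ln(S/K) + (r - q + 0.5*sigma^2) * T) / (sigma * sqrt(T)) = 0.20698574
d2 = d1 - sigma * sqrt(T) = -0.13076417
exp(-rT) = 0.97628571; exp(-qT) = 1.00000000
P = K * exp(-rT) * N(-d2) - S_0 * exp(-qT) * N(-d1)
N(-d1) = 0.41801050; N(-d2) = 0.55201907
P = 9.9400 * 0.97628571 * 0.55201907 - 9.8300 * 1.00000000 * 0.41801050 = 1.2479


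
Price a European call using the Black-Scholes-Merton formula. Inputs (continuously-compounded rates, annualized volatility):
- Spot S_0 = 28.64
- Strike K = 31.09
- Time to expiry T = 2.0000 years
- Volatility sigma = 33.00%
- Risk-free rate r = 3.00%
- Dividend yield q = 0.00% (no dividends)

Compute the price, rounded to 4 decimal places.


d1 = (ln(S/K) + (r - q + 0.5*sigma^2) * T) / (sigma * sqrt(T)) = 0.18602933
d2 = d1 - sigma * sqrt(T) = -0.28066114
exp(-rT) = 0.94176453; exp(-qT) = 1.00000000
C = S_0 * exp(-qT) * N(d1) - K * exp(-rT) * N(d2)
N(d1) = 0.57378912; N(d2) = 0.38948516
C = 28.6400 * 1.00000000 * 0.57378912 - 31.0900 * 0.94176453 * 0.38948516 = 5.0294

Answer: Price = 5.0294


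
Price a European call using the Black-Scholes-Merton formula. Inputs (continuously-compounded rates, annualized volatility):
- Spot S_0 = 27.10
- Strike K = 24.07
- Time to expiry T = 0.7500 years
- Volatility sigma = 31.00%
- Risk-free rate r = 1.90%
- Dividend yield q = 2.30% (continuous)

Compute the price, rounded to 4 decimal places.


d1 = (ln(S/K) + (r - q + 0.5*sigma^2) * T) / (sigma * sqrt(T)) = 0.56470435
d2 = d1 - sigma * sqrt(T) = 0.29623647
exp(-rT) = 0.98585105; exp(-qT) = 0.98289793
C = S_0 * exp(-qT) * N(d1) - K * exp(-rT) * N(d2)
N(d1) = 0.71386256; N(d2) = 0.61647525
C = 27.1000 * 0.98289793 * 0.71386256 - 24.0700 * 0.98585105 * 0.61647525 = 4.3862

Answer: Price = 4.3862


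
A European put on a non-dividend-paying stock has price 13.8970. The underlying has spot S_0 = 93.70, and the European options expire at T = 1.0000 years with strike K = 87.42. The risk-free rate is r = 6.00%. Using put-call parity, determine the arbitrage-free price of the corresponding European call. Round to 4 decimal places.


Put-call parity: C - P = S_0 * exp(-qT) - K * exp(-rT).
S_0 * exp(-qT) = 93.7000 * 1.00000000 = 93.70000000
K * exp(-rT) = 87.4200 * 0.94176453 = 82.32905553
C = P + S*exp(-qT) - K*exp(-rT)
C = 13.8970 + 93.70000000 - 82.32905553 = 25.2679

Answer: Call price = 25.2679


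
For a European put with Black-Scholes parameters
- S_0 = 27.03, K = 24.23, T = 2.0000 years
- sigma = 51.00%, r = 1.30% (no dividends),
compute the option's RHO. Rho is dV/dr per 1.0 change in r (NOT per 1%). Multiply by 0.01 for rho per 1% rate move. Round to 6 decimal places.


Answer: Rho = -26.849863

Derivation:
d1 = 0.5482931291; d2 = -0.1729557877
phi(d1) = 0.3432654546; exp(-qT) = 1.0000000000; exp(-rT) = 0.9743350896
N(-d2) = 0.5686569100
Rho = -K*T*exp(-rT)*N(-d2) = -24.2300 * 2.0000 * 0.9743350896 * 0.5686569100 = -26.849863


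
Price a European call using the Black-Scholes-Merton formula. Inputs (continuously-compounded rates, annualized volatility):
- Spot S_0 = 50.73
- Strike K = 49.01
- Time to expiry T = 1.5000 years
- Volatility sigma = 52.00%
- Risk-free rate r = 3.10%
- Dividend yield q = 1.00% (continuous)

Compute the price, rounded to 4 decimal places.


d1 = (ln(S/K) + (r - q + 0.5*sigma^2) * T) / (sigma * sqrt(T)) = 0.42205508
d2 = d1 - sigma * sqrt(T) = -0.21481225
exp(-rT) = 0.95456456; exp(-qT) = 0.98511194
C = S_0 * exp(-qT) * N(d1) - K * exp(-rT) * N(d2)
N(d1) = 0.66350759; N(d2) = 0.41495685
C = 50.7300 * 0.98511194 * 0.66350759 - 49.0100 * 0.95456456 * 0.41495685 = 13.7456

Answer: Price = 13.7456


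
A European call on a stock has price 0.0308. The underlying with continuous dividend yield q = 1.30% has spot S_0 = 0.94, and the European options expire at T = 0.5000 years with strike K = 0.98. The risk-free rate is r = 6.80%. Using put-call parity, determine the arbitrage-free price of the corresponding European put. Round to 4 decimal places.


Answer: Put price = 0.0441

Derivation:
Put-call parity: C - P = S_0 * exp(-qT) - K * exp(-rT).
S_0 * exp(-qT) = 0.9400 * 0.99352108 = 0.93390981
K * exp(-rT) = 0.9800 * 0.96657150 = 0.94724007
P = C - S*exp(-qT) + K*exp(-rT)
P = 0.0308 - 0.93390981 + 0.94724007 = 0.0441


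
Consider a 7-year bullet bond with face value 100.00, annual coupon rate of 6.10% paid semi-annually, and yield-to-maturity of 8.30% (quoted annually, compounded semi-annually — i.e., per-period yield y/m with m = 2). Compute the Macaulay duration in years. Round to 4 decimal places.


Answer: Macaulay duration = 5.7100 years

Derivation:
Coupon per period c = face * coupon_rate / m = 3.050000
Periods per year m = 2; per-period yield y/m = 0.041500
Number of cashflows N = 14
Cashflows (t years, CF_t, discount factor 1/(1+y/m)^(m*t), PV):
  t = 0.5000: CF_t = 3.050000, DF = 0.960154, PV = 2.928469
  t = 1.0000: CF_t = 3.050000, DF = 0.921895, PV = 2.811780
  t = 1.5000: CF_t = 3.050000, DF = 0.885161, PV = 2.699740
  t = 2.0000: CF_t = 3.050000, DF = 0.849890, PV = 2.592166
  t = 2.5000: CF_t = 3.050000, DF = 0.816025, PV = 2.488877
  t = 3.0000: CF_t = 3.050000, DF = 0.783510, PV = 2.389704
  t = 3.5000: CF_t = 3.050000, DF = 0.752290, PV = 2.294483
  t = 4.0000: CF_t = 3.050000, DF = 0.722314, PV = 2.203057
  t = 4.5000: CF_t = 3.050000, DF = 0.693532, PV = 2.115273
  t = 5.0000: CF_t = 3.050000, DF = 0.665897, PV = 2.030987
  t = 5.5000: CF_t = 3.050000, DF = 0.639364, PV = 1.950059
  t = 6.0000: CF_t = 3.050000, DF = 0.613887, PV = 1.872357
  t = 6.5000: CF_t = 3.050000, DF = 0.589426, PV = 1.797750
  t = 7.0000: CF_t = 103.050000, DF = 0.565940, PV = 58.320086
Price P = sum_t PV_t = 88.494787
Macaulay numerator sum_t t * PV_t:
  t * PV_t at t = 0.5000: 1.464234
  t * PV_t at t = 1.0000: 2.811780
  t * PV_t at t = 1.5000: 4.049611
  t * PV_t at t = 2.0000: 5.184331
  t * PV_t at t = 2.5000: 6.222193
  t * PV_t at t = 3.0000: 7.169113
  t * PV_t at t = 3.5000: 8.030692
  t * PV_t at t = 4.0000: 8.812226
  t * PV_t at t = 4.5000: 9.518727
  t * PV_t at t = 5.0000: 10.154934
  t * PV_t at t = 5.5000: 10.725326
  t * PV_t at t = 6.0000: 11.234139
  t * PV_t at t = 6.5000: 11.685374
  t * PV_t at t = 7.0000: 408.240602
Macaulay duration D = (sum_t t * PV_t) / P = 505.303284 / 88.494787 = 5.709978


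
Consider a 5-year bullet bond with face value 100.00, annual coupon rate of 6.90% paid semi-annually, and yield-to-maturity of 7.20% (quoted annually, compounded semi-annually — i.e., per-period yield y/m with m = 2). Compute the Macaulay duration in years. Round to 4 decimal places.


Coupon per period c = face * coupon_rate / m = 3.450000
Periods per year m = 2; per-period yield y/m = 0.036000
Number of cashflows N = 10
Cashflows (t years, CF_t, discount factor 1/(1+y/m)^(m*t), PV):
  t = 0.5000: CF_t = 3.450000, DF = 0.965251, PV = 3.330116
  t = 1.0000: CF_t = 3.450000, DF = 0.931709, PV = 3.214398
  t = 1.5000: CF_t = 3.450000, DF = 0.899333, PV = 3.102700
  t = 2.0000: CF_t = 3.450000, DF = 0.868082, PV = 2.994884
  t = 2.5000: CF_t = 3.450000, DF = 0.837917, PV = 2.890815
  t = 3.0000: CF_t = 3.450000, DF = 0.808801, PV = 2.790362
  t = 3.5000: CF_t = 3.450000, DF = 0.780696, PV = 2.693400
  t = 4.0000: CF_t = 3.450000, DF = 0.753567, PV = 2.599807
  t = 4.5000: CF_t = 3.450000, DF = 0.727381, PV = 2.509466
  t = 5.0000: CF_t = 103.450000, DF = 0.702106, PV = 72.632826
Price P = sum_t PV_t = 98.758773
Macaulay numerator sum_t t * PV_t:
  t * PV_t at t = 0.5000: 1.665058
  t * PV_t at t = 1.0000: 3.214398
  t * PV_t at t = 1.5000: 4.654050
  t * PV_t at t = 2.0000: 5.989769
  t * PV_t at t = 2.5000: 7.227038
  t * PV_t at t = 3.0000: 8.371086
  t * PV_t at t = 3.5000: 9.426899
  t * PV_t at t = 4.0000: 10.399227
  t * PV_t at t = 4.5000: 11.292596
  t * PV_t at t = 5.0000: 363.164129
Macaulay duration D = (sum_t t * PV_t) / P = 425.404250 / 98.758773 = 4.307508

Answer: Macaulay duration = 4.3075 years


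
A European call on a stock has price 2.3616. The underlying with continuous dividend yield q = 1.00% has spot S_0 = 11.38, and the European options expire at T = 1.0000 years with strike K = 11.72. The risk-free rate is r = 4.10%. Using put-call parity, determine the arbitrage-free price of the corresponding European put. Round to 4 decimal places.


Put-call parity: C - P = S_0 * exp(-qT) - K * exp(-rT).
S_0 * exp(-qT) = 11.3800 * 0.99004983 = 11.26676711
K * exp(-rT) = 11.7200 * 0.95982913 = 11.24919740
P = C - S*exp(-qT) + K*exp(-rT)
P = 2.3616 - 11.26676711 + 11.24919740 = 2.3440

Answer: Put price = 2.3440


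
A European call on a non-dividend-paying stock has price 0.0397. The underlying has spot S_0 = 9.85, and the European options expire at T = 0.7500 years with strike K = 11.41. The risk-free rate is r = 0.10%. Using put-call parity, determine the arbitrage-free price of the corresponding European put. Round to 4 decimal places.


Put-call parity: C - P = S_0 * exp(-qT) - K * exp(-rT).
S_0 * exp(-qT) = 9.8500 * 1.00000000 = 9.85000000
K * exp(-rT) = 11.4100 * 0.99925028 = 11.40144571
P = C - S*exp(-qT) + K*exp(-rT)
P = 0.0397 - 9.85000000 + 11.40144571 = 1.5911

Answer: Put price = 1.5911


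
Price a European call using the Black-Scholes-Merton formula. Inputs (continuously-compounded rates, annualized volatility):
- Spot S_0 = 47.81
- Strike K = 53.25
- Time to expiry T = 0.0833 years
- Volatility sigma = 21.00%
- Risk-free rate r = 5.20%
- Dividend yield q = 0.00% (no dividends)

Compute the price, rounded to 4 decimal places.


Answer: Price = 0.0549

Derivation:
d1 = (ln(S/K) + (r - q + 0.5*sigma^2) * T) / (sigma * sqrt(T)) = -1.67621183
d2 = d1 - sigma * sqrt(T) = -1.73682148
exp(-rT) = 0.99567777; exp(-qT) = 1.00000000
C = S_0 * exp(-qT) * N(d1) - K * exp(-rT) * N(d2)
N(d1) = 0.04684835; N(d2) = 0.04120934
C = 47.8100 * 1.00000000 * 0.04684835 - 53.2500 * 0.99567777 * 0.04120934 = 0.0549


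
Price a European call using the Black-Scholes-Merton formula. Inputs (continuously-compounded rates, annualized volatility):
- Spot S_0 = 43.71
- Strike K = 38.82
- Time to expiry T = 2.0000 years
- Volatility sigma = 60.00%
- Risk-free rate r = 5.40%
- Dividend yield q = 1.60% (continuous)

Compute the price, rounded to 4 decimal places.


Answer: Price = 16.7369

Derivation:
d1 = (ln(S/K) + (r - q + 0.5*sigma^2) * T) / (sigma * sqrt(T)) = 0.65365108
d2 = d1 - sigma * sqrt(T) = -0.19487706
exp(-rT) = 0.89762760; exp(-qT) = 0.96850658
C = S_0 * exp(-qT) * N(d1) - K * exp(-rT) * N(d2)
N(d1) = 0.74333169; N(d2) = 0.42274460
C = 43.7100 * 0.96850658 * 0.74333169 - 38.8200 * 0.89762760 * 0.42274460 = 16.7369


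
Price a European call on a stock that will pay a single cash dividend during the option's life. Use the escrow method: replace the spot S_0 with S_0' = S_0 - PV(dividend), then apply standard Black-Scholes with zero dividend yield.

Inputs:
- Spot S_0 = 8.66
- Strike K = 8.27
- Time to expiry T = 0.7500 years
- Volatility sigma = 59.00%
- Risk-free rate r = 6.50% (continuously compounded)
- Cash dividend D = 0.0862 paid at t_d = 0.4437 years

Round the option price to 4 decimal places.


PV(D) = D * exp(-r * t_d) = 0.0862 * 0.97157142 = 0.08374946
S_0' = S_0 - PV(D) = 8.6600 - 0.08374946 = 8.57625054
d1 = (ln(S_0'/K) + (r + sigma^2/2)*T) / (sigma*sqrt(T)) = 0.42205246
d2 = d1 - sigma*sqrt(T) = -0.08890253
exp(-rT) = 0.95241920
N(d1) = 0.66350664; N(d2) = 0.46457969
C = S_0' * N(d1) - K * exp(-rT) * N(d2) = 8.57625054 * 0.66350664 - 8.2700 * 0.95241920 * 0.46457969 = 2.0311

Answer: Price = 2.0311


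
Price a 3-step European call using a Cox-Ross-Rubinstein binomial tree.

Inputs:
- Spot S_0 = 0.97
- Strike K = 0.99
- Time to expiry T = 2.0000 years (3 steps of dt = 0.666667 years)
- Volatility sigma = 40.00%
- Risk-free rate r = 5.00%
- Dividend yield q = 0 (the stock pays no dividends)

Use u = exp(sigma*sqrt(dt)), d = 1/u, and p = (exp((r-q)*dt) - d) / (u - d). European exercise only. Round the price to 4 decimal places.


dt = T/N = 0.666667
u = exp(sigma*sqrt(dt)) = 1.386245; d = 1/u = 0.721373
p = (exp((r-q)*dt) - d) / (u - d) = 0.470048
Discount per step: exp(-r*dt) = 0.967216
Stock lattice S(k, i) with i counting down-moves:
  k=0: S(0,0) = 0.9700
  k=1: S(1,0) = 1.3447; S(1,1) = 0.6997
  k=2: S(2,0) = 1.8640; S(2,1) = 0.9700; S(2,2) = 0.5048
  k=3: S(3,0) = 2.5840; S(3,1) = 1.3447; S(3,2) = 0.6997; S(3,3) = 0.3641
Terminal payoffs V(N, i) = max(S_T - K, 0):
  V(3,0) = 1.593995; V(3,1) = 0.354658; V(3,2) = 0.000000; V(3,3) = 0.000000
Backward induction: V(k, i) = exp(-r*dt) * [p * V(k+1, i) + (1-p) * V(k+1, i+1)].
  V(2,0) = exp(-r*dt) * [p*1.593995 + (1-p)*0.354658] = 0.906481
  V(2,1) = exp(-r*dt) * [p*0.354658 + (1-p)*0.000000] = 0.161241
  V(2,2) = exp(-r*dt) * [p*0.000000 + (1-p)*0.000000] = 0.000000
  V(1,0) = exp(-r*dt) * [p*0.906481 + (1-p)*0.161241] = 0.494770
  V(1,1) = exp(-r*dt) * [p*0.161241 + (1-p)*0.000000] = 0.073306
  V(0,0) = exp(-r*dt) * [p*0.494770 + (1-p)*0.073306] = 0.262516

Answer: Price = V(0,0) = 0.2625


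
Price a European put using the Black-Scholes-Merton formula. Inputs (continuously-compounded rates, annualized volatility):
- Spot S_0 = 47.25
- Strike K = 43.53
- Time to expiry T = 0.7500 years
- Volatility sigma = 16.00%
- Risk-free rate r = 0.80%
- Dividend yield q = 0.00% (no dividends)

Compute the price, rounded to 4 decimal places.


Answer: Price = 0.9964

Derivation:
d1 = (ln(S/K) + (r - q + 0.5*sigma^2) * T) / (sigma * sqrt(T)) = 0.70438392
d2 = d1 - sigma * sqrt(T) = 0.56581985
exp(-rT) = 0.99401796; exp(-qT) = 1.00000000
P = K * exp(-rT) * N(-d2) - S_0 * exp(-qT) * N(-d1)
N(-d1) = 0.24059686; N(-d2) = 0.28575813
P = 43.5300 * 0.99401796 * 0.28575813 - 47.2500 * 1.00000000 * 0.24059686 = 0.9964


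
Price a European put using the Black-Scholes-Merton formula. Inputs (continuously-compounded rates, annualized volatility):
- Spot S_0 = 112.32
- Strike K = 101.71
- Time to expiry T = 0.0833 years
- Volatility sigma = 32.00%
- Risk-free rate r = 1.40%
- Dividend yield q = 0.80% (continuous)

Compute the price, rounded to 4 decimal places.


d1 = (ln(S/K) + (r - q + 0.5*sigma^2) * T) / (sigma * sqrt(T)) = 1.12596161
d2 = d1 - sigma * sqrt(T) = 1.03360404
exp(-rT) = 0.99883448; exp(-qT) = 0.99933382
P = K * exp(-rT) * N(-d2) - S_0 * exp(-qT) * N(-d1)
N(-d1) = 0.13009088; N(-d2) = 0.15066065
P = 101.7100 * 0.99883448 * 0.15066065 - 112.3200 * 0.99933382 * 0.13009088 = 0.7038

Answer: Price = 0.7038


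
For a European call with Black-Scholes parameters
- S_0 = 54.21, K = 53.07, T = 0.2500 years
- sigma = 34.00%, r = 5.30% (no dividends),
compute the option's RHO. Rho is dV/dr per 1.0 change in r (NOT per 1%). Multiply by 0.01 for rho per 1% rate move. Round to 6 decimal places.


d1 = 0.2879623320; d2 = 0.1179623320
phi(d1) = 0.3827398798; exp(-qT) = 1.0000000000; exp(-rT) = 0.9868373948
N(d2) = 0.5469512479
Rho = K*T*exp(-rT)*N(d2) = 53.0700 * 0.2500 * 0.9868373948 * 0.5469512479 = 7.161159

Answer: Rho = 7.161159


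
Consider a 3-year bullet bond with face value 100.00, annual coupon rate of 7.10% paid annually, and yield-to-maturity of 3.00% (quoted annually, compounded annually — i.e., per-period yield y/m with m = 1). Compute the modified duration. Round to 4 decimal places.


Answer: Modified duration = 2.7345

Derivation:
Coupon per period c = face * coupon_rate / m = 7.100000
Periods per year m = 1; per-period yield y/m = 0.030000
Number of cashflows N = 3
Cashflows (t years, CF_t, discount factor 1/(1+y/m)^(m*t), PV):
  t = 1.0000: CF_t = 7.100000, DF = 0.970874, PV = 6.893204
  t = 2.0000: CF_t = 7.100000, DF = 0.942596, PV = 6.692431
  t = 3.0000: CF_t = 107.100000, DF = 0.915142, PV = 98.011672
Price P = sum_t PV_t = 111.597307
First compute Macaulay numerator sum_t t * PV_t:
  t * PV_t at t = 1.0000: 6.893204
  t * PV_t at t = 2.0000: 13.384862
  t * PV_t at t = 3.0000: 294.035015
Macaulay duration D = 314.313081 / 111.597307 = 2.816493
Modified duration = D / (1 + y/m) = 2.816493 / (1 + 0.030000) = 2.734460


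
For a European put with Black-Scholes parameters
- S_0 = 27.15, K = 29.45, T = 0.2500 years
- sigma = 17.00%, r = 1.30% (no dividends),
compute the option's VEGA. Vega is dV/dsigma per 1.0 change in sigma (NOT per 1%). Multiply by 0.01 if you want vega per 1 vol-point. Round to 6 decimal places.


d1 = -0.8759336908; d2 = -0.9609336908
phi(d1) = 0.2718327073; exp(-qT) = 1.0000000000; exp(-rT) = 0.9967552755
Vega = S * exp(-qT) * phi(d1) * sqrt(T) = 27.1500 * 1.0000000000 * 0.2718327073 * 0.5000000000 = 3.690129

Answer: Vega = 3.690129


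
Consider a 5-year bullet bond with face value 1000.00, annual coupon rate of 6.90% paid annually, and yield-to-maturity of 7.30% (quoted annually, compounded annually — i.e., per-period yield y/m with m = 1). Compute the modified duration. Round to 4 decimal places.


Coupon per period c = face * coupon_rate / m = 69.000000
Periods per year m = 1; per-period yield y/m = 0.073000
Number of cashflows N = 5
Cashflows (t years, CF_t, discount factor 1/(1+y/m)^(m*t), PV):
  t = 1.0000: CF_t = 69.000000, DF = 0.931966, PV = 64.305685
  t = 2.0000: CF_t = 69.000000, DF = 0.868561, PV = 59.930741
  t = 3.0000: CF_t = 69.000000, DF = 0.809470, PV = 55.853440
  t = 4.0000: CF_t = 69.000000, DF = 0.754399, PV = 52.053532
  t = 5.0000: CF_t = 1069.000000, DF = 0.703075, PV = 751.586716
Price P = sum_t PV_t = 983.730113
First compute Macaulay numerator sum_t t * PV_t:
  t * PV_t at t = 1.0000: 64.305685
  t * PV_t at t = 2.0000: 119.861482
  t * PV_t at t = 3.0000: 167.560319
  t * PV_t at t = 4.0000: 208.214128
  t * PV_t at t = 5.0000: 3757.933579
Macaulay duration D = 4317.875193 / 983.730113 = 4.389288
Modified duration = D / (1 + y/m) = 4.389288 / (1 + 0.073000) = 4.090670

Answer: Modified duration = 4.0907


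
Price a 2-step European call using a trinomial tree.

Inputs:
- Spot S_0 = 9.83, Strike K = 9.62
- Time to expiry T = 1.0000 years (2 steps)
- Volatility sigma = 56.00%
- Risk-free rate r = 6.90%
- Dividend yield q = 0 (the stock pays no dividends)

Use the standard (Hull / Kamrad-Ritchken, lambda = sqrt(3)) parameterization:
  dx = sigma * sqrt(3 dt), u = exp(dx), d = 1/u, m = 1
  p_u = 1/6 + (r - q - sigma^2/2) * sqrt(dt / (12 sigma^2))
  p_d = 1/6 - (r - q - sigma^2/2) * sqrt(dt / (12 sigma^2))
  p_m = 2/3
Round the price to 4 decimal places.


Answer: Price = V(0,0) = 2.2492

Derivation:
dt = T/N = 0.500000; dx = sigma*sqrt(3*dt) = 0.685857
u = exp(dx) = 1.985473; d = 1/u = 0.503658
p_u = 0.134663, p_m = 0.666667, p_d = 0.198670
Discount per step: exp(-r*dt) = 0.966088
Stock lattice S(k, j) with j the centered position index:
  k=0: S(0,+0) = 9.8300
  k=1: S(1,-1) = 4.9510; S(1,+0) = 9.8300; S(1,+1) = 19.5172
  k=2: S(2,-2) = 2.4936; S(2,-1) = 4.9510; S(2,+0) = 9.8300; S(2,+1) = 19.5172; S(2,+2) = 38.7509
Terminal payoffs V(N, j) = max(S_T - K, 0):
  V(2,-2) = 0.000000; V(2,-1) = 0.000000; V(2,+0) = 0.210000; V(2,+1) = 9.897199; V(2,+2) = 29.130869
Backward induction: V(k, j) = exp(-r*dt) * [p_u * V(k+1, j+1) + p_m * V(k+1, j) + p_d * V(k+1, j-1)]
  V(1,-1) = exp(-r*dt) * [p_u*0.210000 + p_m*0.000000 + p_d*0.000000] = 0.027320
  V(1,+0) = exp(-r*dt) * [p_u*9.897199 + p_m*0.210000 + p_d*0.000000] = 1.422841
  V(1,+1) = exp(-r*dt) * [p_u*29.130869 + p_m*9.897199 + p_d*0.210000] = 10.204502
  V(0,+0) = exp(-r*dt) * [p_u*10.204502 + p_m*1.422841 + p_d*0.027320] = 2.249205


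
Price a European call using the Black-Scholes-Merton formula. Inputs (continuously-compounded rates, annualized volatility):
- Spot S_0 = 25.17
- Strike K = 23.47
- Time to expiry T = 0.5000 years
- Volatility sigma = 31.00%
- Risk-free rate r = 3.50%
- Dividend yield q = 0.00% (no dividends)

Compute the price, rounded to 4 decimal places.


Answer: Price = 3.3228

Derivation:
d1 = (ln(S/K) + (r - q + 0.5*sigma^2) * T) / (sigma * sqrt(T)) = 0.50845448
d2 = d1 - sigma * sqrt(T) = 0.28925138
exp(-rT) = 0.98265224; exp(-qT) = 1.00000000
C = S_0 * exp(-qT) * N(d1) - K * exp(-rT) * N(d2)
N(d1) = 0.69443267; N(d2) = 0.61380549
C = 25.1700 * 1.00000000 * 0.69443267 - 23.4700 * 0.98265224 * 0.61380549 = 3.3228


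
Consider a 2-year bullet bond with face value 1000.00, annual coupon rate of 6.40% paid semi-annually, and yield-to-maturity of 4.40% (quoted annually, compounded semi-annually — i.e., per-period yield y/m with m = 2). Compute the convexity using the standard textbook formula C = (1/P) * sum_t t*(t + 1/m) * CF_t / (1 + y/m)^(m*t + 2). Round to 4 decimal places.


Answer: Convexity = 4.5029

Derivation:
Coupon per period c = face * coupon_rate / m = 32.000000
Periods per year m = 2; per-period yield y/m = 0.022000
Number of cashflows N = 4
Cashflows (t years, CF_t, discount factor 1/(1+y/m)^(m*t), PV):
  t = 0.5000: CF_t = 32.000000, DF = 0.978474, PV = 31.311155
  t = 1.0000: CF_t = 32.000000, DF = 0.957411, PV = 30.637138
  t = 1.5000: CF_t = 32.000000, DF = 0.936801, PV = 29.977630
  t = 2.0000: CF_t = 1032.000000, DF = 0.916635, PV = 945.967278
Price P = sum_t PV_t = 1037.893200
Convexity numerator sum_t t*(t + 1/m) * CF_t / (1+y/m)^(m*t + 2):
  t = 0.5000: term = 14.988815
  t = 1.0000: term = 43.998478
  t = 1.5000: term = 86.102697
  t = 2.0000: term = 4528.395257
Convexity = (1/P) * sum = 4673.485247 / 1037.893200 = 4.502858


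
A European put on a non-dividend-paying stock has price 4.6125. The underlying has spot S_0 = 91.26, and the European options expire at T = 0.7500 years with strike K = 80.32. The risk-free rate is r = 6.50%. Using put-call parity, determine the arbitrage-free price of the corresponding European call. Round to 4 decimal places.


Answer: Call price = 19.3742

Derivation:
Put-call parity: C - P = S_0 * exp(-qT) - K * exp(-rT).
S_0 * exp(-qT) = 91.2600 * 1.00000000 = 91.26000000
K * exp(-rT) = 80.3200 * 0.95241920 = 76.49831052
C = P + S*exp(-qT) - K*exp(-rT)
C = 4.6125 + 91.26000000 - 76.49831052 = 19.3742


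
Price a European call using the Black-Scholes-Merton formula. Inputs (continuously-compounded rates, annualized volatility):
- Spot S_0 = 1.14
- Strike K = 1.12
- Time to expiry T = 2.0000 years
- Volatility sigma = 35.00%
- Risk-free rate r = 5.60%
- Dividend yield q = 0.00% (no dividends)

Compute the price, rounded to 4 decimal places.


Answer: Price = 0.2856

Derivation:
d1 = (ln(S/K) + (r - q + 0.5*sigma^2) * T) / (sigma * sqrt(T)) = 0.50952009
d2 = d1 - sigma * sqrt(T) = 0.01454534
exp(-rT) = 0.89404426; exp(-qT) = 1.00000000
C = S_0 * exp(-qT) * N(d1) - K * exp(-rT) * N(d2)
N(d1) = 0.69480614; N(d2) = 0.50580255
C = 1.1400 * 1.00000000 * 0.69480614 - 1.1200 * 0.89404426 * 0.50580255 = 0.2856


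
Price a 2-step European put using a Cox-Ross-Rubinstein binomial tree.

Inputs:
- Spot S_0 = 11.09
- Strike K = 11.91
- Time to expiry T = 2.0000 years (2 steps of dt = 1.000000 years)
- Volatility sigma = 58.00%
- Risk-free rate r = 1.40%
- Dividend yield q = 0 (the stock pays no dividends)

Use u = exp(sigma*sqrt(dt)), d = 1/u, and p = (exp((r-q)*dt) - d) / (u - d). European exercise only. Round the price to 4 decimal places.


dt = T/N = 1.000000
u = exp(sigma*sqrt(dt)) = 1.786038; d = 1/u = 0.559898
p = (exp((r-q)*dt) - d) / (u - d) = 0.370431
Discount per step: exp(-r*dt) = 0.986098
Stock lattice S(k, i) with i counting down-moves:
  k=0: S(0,0) = 11.0900
  k=1: S(1,0) = 19.8072; S(1,1) = 6.2093
  k=2: S(2,0) = 35.3764; S(2,1) = 11.0900; S(2,2) = 3.4766
Terminal payoffs V(N, i) = max(K - S_T, 0):
  V(2,0) = 0.000000; V(2,1) = 0.820000; V(2,2) = 8.433438
Backward induction: V(k, i) = exp(-r*dt) * [p * V(k+1, i) + (1-p) * V(k+1, i+1)].
  V(1,0) = exp(-r*dt) * [p*0.000000 + (1-p)*0.820000] = 0.509070
  V(1,1) = exp(-r*dt) * [p*0.820000 + (1-p)*8.433438] = 5.535149
  V(0,0) = exp(-r*dt) * [p*0.509070 + (1-p)*5.535149] = 3.622266

Answer: Price = V(0,0) = 3.6223
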